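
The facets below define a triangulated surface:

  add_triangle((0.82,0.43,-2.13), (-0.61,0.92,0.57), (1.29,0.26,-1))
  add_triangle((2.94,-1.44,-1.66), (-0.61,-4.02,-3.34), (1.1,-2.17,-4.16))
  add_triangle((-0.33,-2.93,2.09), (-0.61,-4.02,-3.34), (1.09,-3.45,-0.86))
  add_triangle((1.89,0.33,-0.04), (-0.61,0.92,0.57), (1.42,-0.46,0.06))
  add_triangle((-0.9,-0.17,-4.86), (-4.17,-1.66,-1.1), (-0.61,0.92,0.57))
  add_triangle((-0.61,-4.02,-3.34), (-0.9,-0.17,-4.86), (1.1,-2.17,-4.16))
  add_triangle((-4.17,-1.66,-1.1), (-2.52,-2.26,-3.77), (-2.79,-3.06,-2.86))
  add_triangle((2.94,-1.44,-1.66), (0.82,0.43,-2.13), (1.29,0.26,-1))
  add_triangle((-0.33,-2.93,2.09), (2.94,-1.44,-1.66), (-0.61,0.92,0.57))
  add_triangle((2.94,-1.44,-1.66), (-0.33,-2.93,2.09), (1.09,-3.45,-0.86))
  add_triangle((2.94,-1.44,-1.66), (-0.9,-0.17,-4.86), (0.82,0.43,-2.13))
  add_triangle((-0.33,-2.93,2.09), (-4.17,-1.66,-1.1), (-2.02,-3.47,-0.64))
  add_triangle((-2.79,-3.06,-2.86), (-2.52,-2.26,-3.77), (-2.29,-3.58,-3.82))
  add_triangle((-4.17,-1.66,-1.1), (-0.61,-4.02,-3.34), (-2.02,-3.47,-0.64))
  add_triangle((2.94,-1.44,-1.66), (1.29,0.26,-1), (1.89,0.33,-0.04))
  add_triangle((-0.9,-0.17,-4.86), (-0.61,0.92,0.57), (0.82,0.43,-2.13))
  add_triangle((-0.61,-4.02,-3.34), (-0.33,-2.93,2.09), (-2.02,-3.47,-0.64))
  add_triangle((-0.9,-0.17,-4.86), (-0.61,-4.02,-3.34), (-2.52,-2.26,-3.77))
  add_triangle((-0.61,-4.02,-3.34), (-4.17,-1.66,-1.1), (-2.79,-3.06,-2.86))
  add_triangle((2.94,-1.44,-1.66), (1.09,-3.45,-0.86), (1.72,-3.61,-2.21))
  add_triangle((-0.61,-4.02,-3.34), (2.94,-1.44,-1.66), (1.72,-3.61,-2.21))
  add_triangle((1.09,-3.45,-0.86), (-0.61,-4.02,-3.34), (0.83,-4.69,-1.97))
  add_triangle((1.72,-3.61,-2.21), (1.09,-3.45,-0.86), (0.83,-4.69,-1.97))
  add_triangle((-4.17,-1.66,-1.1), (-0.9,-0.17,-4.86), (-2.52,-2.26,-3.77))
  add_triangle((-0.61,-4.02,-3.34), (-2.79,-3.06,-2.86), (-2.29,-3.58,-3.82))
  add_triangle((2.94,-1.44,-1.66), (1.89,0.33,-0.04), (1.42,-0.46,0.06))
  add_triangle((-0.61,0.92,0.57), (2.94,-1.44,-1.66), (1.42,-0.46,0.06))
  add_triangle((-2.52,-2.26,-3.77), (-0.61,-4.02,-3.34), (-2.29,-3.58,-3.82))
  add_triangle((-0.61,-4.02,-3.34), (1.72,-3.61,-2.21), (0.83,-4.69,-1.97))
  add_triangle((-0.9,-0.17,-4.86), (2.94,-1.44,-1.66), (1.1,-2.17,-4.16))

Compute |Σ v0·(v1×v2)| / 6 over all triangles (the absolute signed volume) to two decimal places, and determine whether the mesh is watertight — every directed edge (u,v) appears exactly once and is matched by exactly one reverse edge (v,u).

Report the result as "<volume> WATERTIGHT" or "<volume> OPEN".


Per-triangle v0·(v1×v2)/6:
  t1: +0.3406
  t2: +4.5441
  t3: +4.7370
  t4: +0.1533
  t5: +3.8315
  t6: +5.8993
  t7: +2.3517
  t8: +0.6178
  t9: +0.9212
  t10: +3.0906
  t11: +2.6865
  t12: +4.2420
  t13: +0.9346
  t14: +5.6089
  t15: +0.6160
  t16: +1.1778
  t17: +4.6994
  t18: +5.7746
  t19: +1.2688
  t20: +1.4385
  t21: +2.3748
  t22: -0.0104
  t23: +0.7578
  t24: +4.4442
  t25: +0.9459
  t26: +0.4117
  t27: -0.2363
  t28: +0.9812
  t29: +2.1121
  t30: +3.2316
Σ = +69.9469 → |volume| = 69.95

Directed edges: 90 total; 6 unmatched, e.g. (-0.61,0.92,0.57)→(1.29,0.26,-1) → open.

69.95 OPEN


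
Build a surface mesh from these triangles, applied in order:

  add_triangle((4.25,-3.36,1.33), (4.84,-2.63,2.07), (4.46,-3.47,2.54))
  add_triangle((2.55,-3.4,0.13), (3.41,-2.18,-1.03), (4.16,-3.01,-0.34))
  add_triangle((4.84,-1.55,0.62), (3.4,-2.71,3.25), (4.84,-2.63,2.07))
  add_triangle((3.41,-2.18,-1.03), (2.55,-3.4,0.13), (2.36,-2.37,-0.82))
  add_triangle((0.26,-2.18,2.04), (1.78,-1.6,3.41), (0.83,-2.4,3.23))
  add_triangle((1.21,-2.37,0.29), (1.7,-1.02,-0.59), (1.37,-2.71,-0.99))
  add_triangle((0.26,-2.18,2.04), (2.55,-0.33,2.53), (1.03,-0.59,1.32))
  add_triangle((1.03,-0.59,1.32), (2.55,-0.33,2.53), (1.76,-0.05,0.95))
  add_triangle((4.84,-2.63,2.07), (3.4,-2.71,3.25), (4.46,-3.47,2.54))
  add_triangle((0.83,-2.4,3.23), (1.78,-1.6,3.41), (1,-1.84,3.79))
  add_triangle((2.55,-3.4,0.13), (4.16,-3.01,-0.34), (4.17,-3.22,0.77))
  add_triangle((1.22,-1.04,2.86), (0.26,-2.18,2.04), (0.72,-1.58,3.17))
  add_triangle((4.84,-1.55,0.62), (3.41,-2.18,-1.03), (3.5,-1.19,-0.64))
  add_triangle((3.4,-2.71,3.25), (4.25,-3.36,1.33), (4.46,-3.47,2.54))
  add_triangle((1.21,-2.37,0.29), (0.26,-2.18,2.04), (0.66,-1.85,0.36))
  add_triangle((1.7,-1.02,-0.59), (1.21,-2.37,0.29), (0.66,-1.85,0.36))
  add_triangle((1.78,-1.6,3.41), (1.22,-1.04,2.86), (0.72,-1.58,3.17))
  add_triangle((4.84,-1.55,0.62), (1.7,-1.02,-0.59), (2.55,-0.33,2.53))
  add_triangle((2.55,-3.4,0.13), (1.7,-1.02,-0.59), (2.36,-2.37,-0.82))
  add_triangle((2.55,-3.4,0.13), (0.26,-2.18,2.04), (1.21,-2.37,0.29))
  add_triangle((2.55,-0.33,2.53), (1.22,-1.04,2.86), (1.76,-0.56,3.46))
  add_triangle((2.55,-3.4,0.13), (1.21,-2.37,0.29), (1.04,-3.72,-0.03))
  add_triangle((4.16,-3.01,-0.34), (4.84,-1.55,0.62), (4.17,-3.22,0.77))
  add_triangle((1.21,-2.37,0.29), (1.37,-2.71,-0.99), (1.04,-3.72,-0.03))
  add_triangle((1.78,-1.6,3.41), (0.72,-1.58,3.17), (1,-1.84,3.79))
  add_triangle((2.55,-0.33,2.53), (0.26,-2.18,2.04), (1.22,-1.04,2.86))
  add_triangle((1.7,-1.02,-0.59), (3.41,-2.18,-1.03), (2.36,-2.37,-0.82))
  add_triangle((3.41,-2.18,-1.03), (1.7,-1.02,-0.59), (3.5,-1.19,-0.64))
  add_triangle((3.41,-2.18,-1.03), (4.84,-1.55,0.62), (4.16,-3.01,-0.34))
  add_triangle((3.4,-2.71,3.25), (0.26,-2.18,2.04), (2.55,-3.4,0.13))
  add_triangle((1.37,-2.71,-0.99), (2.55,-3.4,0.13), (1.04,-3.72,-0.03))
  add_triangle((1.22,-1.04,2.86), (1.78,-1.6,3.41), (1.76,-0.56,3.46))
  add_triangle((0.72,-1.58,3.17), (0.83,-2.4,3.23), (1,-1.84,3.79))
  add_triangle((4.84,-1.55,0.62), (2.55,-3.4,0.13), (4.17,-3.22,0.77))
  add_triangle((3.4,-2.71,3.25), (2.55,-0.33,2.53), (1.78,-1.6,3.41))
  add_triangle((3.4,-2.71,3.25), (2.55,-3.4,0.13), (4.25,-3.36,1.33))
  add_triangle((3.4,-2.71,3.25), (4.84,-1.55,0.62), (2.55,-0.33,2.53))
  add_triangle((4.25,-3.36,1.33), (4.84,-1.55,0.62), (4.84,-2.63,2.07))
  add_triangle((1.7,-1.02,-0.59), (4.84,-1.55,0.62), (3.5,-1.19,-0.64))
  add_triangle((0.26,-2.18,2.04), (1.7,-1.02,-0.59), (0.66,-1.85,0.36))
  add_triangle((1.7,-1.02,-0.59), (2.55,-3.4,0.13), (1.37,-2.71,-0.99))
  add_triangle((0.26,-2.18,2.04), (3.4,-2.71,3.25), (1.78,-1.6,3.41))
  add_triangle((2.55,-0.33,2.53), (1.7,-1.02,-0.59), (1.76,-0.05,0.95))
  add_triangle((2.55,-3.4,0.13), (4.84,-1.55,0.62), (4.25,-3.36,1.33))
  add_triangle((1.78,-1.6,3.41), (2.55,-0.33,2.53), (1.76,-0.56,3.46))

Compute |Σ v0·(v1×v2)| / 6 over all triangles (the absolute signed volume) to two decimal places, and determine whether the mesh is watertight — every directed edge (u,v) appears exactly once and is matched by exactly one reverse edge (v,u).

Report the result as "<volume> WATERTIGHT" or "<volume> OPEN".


25.70 OPEN

Per-triangle v0·(v1×v2)/6:
  t1: +0.9477
  t2: +0.7425
  t3: +0.5557
  t4: +0.5484
  t5: +0.1903
  t6: -0.6194
  t7: -0.0740
  t8: -0.1320
  t9: +1.0759
  t10: +0.4618
  t11: +1.1500
  t12: -0.3091
  t13: +0.8734
  t14: +0.1046
  t15: +0.1543
  t16: +0.0181
  t17: +0.1748
  t18: -0.5282
  t19: -0.2749
  t20: +0.4739
  t21: -0.4096
  t22: +0.2531
  t23: +1.6462
  t24: -0.4459
  t25: -0.0187
  t26: -0.8366
  t27: +0.0415
  t28: +0.0614
  t29: +1.2191
  t30: +3.9678
  t31: +1.0198
  t32: +0.1570
  t33: +0.0606
  t34: -0.7904
  t35: +1.6578
  t36: +2.1534
  t37: +3.9862
  t38: +1.6537
  t39: -0.3725
  t40: -0.5398
  t41: +0.8156
  t42: +1.7260
  t43: +0.4427
  t44: +1.9542
  t45: +0.7655
Σ = +25.7018 → |volume| = 25.70

Directed edges: 135 total; 7 unmatched, e.g. (0.83,-2.4,3.23)→(0.26,-2.18,2.04) → open.


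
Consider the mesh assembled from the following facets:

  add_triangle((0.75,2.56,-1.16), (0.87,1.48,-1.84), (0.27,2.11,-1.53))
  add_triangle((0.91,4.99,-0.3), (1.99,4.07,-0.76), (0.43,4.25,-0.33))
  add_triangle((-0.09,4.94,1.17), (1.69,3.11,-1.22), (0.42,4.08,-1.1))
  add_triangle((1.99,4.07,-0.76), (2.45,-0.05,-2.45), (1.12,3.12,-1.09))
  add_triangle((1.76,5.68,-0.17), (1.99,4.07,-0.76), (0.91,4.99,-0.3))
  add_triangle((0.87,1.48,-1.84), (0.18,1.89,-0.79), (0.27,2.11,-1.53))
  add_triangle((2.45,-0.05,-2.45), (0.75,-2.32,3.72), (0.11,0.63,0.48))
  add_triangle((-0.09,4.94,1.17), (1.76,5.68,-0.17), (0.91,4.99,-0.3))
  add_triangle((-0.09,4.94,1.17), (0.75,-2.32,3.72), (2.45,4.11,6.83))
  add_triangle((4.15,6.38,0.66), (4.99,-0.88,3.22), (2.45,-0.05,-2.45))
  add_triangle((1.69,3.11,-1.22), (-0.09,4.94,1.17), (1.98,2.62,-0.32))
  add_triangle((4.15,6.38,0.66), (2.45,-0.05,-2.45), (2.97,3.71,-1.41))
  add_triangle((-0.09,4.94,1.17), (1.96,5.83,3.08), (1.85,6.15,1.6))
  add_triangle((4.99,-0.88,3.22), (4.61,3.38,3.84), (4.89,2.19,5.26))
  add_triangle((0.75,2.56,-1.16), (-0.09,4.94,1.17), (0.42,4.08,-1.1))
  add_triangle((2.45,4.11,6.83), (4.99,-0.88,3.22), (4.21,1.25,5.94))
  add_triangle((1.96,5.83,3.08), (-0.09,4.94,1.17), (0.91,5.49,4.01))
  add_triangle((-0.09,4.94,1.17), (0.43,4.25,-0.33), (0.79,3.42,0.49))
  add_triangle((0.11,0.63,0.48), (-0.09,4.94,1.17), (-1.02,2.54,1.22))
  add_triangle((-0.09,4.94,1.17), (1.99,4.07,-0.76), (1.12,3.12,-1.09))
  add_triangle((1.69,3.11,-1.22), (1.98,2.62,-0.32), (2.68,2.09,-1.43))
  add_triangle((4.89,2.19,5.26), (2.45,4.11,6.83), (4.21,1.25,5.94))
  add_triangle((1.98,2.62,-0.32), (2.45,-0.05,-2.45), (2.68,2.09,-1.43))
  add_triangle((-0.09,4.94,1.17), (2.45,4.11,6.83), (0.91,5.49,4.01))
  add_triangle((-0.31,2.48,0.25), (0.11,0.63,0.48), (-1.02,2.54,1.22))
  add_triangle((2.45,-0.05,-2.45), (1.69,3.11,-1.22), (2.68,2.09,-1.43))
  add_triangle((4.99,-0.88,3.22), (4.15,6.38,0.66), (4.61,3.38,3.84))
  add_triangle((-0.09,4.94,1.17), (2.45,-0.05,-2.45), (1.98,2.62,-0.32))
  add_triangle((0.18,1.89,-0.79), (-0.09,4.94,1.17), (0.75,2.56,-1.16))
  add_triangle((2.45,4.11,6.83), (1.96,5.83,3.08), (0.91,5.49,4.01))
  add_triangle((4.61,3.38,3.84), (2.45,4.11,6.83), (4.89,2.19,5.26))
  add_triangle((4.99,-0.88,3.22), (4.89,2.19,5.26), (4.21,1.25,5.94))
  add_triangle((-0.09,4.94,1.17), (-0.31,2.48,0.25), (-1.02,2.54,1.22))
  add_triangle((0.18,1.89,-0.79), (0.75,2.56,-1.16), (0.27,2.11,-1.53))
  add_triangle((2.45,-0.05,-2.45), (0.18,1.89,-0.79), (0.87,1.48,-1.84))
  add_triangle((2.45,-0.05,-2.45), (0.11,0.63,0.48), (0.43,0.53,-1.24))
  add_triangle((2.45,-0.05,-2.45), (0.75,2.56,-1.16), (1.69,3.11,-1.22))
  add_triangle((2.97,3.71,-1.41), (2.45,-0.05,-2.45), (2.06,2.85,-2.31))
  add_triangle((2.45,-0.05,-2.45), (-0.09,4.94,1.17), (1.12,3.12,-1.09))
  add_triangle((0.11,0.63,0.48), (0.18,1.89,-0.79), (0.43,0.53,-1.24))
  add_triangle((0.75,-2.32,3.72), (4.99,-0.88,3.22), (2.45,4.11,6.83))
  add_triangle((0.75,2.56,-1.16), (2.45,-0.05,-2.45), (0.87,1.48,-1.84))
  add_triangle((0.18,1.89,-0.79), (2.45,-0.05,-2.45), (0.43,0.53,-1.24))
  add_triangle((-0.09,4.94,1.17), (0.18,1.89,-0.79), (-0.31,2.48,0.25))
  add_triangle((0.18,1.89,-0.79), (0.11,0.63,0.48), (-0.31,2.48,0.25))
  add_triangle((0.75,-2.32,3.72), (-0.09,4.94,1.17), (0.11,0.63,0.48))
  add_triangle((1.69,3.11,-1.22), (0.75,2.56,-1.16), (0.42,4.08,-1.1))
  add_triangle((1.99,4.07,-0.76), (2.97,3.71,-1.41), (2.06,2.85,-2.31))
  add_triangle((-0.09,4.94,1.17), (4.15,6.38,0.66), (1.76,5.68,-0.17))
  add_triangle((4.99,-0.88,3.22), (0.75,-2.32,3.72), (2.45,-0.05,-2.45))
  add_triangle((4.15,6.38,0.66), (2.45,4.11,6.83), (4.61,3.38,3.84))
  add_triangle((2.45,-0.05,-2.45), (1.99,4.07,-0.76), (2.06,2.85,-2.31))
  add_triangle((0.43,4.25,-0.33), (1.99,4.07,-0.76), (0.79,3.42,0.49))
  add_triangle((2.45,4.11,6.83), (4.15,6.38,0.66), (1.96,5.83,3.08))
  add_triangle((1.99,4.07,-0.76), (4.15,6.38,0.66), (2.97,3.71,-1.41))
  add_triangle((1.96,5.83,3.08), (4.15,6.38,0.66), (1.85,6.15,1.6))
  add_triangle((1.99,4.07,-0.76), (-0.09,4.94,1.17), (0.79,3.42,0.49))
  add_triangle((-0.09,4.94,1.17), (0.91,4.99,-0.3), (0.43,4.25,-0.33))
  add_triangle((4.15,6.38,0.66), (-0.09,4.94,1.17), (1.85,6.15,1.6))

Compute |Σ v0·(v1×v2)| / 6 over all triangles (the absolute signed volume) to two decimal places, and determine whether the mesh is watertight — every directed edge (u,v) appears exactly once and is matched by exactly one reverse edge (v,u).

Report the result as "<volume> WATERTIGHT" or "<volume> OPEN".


151.31 OPEN

Per-triangle v0·(v1×v2)/6:
  t1: +0.2806
  t2: +0.2252
  t3: +2.1752
  t4: +1.5281
  t5: +0.4883
  t6: -0.1223
  t7: -1.7092
  t8: +1.0248
  t9: +5.4628
  t10: +23.2007
  t11: +1.9140
  t12: +3.2878
  t13: +2.5009
  t14: +5.1425
  t15: -0.6364
  t16: -3.4781
  t17: +3.1967
  t18: -0.8042
  t19: +0.3270
  t20: +1.4379
  t21: +0.7425
  t22: +5.6381
  t23: +0.0958
  t24: -0.7628
  t25: -0.1961
  t26: +1.1934
  t27: +12.1544
  t28: -2.1740
  t29: +0.4999
  t30: +5.3874
  t31: +7.2440
  t32: +4.6953
  t33: +0.4053
  t34: +0.1014
  t35: -0.3770
  t36: -0.3389
  t37: +1.0207
  t38: +2.2271
  t39: -1.3255
  t40: -0.1049
  t41: +21.7745
  t42: +0.7693
  t43: +0.4921
  t44: +0.3294
  t45: -0.1482
  t46: -0.2343
  t47: +0.3114
  t48: +1.0698
  t49: +4.0167
  t50: +6.3060
  t51: +17.2521
  t52: -1.8722
  t53: -0.9843
  t54: +11.8899
  t55: +1.9531
  t56: +3.7859
  t57: +0.6659
  t58: +0.4824
  t59: +1.8786
Σ = +151.3065 → |volume| = 151.31

Directed edges: 177 total; 3 unmatched, e.g. (1.76,5.68,-0.17)→(1.99,4.07,-0.76) → open.


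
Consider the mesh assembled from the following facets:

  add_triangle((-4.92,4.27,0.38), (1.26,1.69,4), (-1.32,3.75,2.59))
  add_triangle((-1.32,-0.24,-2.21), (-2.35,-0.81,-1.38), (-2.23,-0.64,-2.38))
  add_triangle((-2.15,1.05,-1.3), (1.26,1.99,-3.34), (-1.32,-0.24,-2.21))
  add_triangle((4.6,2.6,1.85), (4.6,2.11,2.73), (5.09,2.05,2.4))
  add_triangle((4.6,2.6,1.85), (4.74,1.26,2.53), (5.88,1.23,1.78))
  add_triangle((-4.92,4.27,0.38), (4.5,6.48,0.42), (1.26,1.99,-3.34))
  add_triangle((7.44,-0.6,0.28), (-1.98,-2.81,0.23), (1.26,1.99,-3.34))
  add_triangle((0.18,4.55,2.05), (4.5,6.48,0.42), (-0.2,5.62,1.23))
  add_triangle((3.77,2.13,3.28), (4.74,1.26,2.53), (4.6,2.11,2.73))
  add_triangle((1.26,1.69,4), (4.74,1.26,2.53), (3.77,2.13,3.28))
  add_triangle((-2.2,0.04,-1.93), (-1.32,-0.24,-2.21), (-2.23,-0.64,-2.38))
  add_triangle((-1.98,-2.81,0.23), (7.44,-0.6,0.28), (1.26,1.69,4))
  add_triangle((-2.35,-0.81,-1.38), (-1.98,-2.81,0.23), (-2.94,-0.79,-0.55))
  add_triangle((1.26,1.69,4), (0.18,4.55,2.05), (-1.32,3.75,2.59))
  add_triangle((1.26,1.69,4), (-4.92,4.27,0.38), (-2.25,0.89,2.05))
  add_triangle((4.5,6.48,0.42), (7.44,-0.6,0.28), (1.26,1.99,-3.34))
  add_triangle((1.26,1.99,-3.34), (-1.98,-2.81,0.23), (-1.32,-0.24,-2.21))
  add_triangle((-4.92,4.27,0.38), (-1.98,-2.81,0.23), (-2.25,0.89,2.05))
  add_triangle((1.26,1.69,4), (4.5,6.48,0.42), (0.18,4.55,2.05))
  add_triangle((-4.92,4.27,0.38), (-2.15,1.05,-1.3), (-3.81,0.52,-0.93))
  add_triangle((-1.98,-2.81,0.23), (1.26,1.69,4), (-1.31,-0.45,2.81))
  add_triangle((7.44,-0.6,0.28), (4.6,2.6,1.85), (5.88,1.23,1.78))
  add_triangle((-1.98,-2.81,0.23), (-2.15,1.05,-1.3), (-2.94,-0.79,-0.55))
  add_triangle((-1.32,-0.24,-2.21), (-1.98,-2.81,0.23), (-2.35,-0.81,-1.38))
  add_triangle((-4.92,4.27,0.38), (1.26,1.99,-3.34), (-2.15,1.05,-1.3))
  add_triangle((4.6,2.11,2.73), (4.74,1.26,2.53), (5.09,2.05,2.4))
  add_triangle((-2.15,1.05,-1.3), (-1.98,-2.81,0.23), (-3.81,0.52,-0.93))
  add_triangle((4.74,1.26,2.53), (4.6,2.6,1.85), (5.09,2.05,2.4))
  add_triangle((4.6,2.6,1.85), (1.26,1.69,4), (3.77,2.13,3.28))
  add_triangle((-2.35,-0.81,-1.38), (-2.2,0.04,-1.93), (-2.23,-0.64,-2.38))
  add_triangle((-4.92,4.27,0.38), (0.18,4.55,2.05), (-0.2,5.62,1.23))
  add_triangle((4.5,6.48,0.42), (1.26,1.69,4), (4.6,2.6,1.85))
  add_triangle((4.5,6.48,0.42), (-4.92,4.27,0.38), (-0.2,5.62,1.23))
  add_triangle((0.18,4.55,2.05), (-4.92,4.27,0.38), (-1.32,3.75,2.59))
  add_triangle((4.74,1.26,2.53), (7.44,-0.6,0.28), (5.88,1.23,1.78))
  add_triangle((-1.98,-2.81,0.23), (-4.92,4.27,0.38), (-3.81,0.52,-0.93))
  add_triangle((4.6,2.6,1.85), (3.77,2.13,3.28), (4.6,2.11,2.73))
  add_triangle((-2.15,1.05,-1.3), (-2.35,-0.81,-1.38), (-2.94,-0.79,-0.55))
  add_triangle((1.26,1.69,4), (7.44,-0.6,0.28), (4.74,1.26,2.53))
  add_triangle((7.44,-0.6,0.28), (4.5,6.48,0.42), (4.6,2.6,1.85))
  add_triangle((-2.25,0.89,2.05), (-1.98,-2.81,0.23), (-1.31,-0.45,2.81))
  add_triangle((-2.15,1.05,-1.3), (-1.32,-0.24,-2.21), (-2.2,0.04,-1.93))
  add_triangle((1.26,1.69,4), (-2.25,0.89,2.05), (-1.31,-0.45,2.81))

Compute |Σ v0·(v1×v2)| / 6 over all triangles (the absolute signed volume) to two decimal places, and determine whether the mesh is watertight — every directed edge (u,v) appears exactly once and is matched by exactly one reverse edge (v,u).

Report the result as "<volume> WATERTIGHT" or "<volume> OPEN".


Per-triangle v0·(v1×v2)/6:
  t1: +3.0713
  t2: -0.0178
  t3: +2.6184
  t4: +0.4253
  t5: +1.6373
  t6: +29.5558
  t7: +11.6840
  t8: +4.9908
  t9: +0.6438
  t10: +1.6077
  t11: +0.2215
  t12: +15.2315
  t13: +1.1022
  t14: +4.4209
  t15: +7.8531
  t16: +29.3930
  t17: +1.5640
  t18: +6.8998
  t19: +12.6836
  t20: +2.5309
  t21: +2.0142
  t22: +2.1987
  t23: -0.5232
  t24: +1.0784
  t25: +5.8765
  t26: +0.3733
  t27: +1.1736
  t28: -0.0114
  t29: +1.3246
  t30: +0.3026
  t31: +4.5304
  t32: +11.5845
  t33: +6.9153
  t34: +5.1940
  t35: +1.7953
  t36: +4.7222
  t37: +0.6620
  t38: +0.8286
  t39: +2.8247
  t40: +13.3053
  t41: +2.7495
  t42: +0.3332
  t43: +3.1956
Σ = +210.5647 → |volume| = 210.56

Directed edges: 129 total; 3 unmatched, e.g. (-2.35,-0.81,-1.38)→(-2.2,0.04,-1.93) → open.

210.56 OPEN


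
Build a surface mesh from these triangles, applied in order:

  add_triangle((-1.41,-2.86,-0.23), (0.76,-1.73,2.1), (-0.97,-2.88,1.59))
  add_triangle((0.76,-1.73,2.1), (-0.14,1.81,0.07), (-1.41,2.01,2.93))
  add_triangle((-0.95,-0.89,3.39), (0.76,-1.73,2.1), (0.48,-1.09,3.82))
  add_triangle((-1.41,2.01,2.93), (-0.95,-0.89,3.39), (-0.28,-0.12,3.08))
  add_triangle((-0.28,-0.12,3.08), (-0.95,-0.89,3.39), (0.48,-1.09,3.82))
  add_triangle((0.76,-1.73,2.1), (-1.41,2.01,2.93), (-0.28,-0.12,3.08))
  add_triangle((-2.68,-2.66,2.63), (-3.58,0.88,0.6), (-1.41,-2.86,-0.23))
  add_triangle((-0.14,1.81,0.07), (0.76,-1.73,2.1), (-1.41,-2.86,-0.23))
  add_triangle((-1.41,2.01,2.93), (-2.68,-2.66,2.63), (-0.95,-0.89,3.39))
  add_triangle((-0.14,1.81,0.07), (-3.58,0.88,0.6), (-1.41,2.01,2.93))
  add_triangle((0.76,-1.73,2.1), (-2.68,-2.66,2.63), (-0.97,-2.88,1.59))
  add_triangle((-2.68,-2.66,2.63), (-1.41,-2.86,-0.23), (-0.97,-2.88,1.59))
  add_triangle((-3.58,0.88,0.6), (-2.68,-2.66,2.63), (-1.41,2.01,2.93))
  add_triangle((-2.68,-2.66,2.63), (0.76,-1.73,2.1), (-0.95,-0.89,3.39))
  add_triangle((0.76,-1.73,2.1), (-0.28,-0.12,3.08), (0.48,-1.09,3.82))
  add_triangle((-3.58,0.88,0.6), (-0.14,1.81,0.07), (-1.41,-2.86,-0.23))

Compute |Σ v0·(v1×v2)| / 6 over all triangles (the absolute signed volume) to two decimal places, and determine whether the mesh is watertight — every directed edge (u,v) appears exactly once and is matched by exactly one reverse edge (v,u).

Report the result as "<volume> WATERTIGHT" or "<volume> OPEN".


29.64 WATERTIGHT

Per-triangle v0·(v1×v2)/6:
  t1: +0.9203
  t2: +1.3589
  t3: +0.9662
  t4: +1.1448
  t5: +0.6319
  t6: +0.0693
  t7: +5.0959
  t8: -1.0437
  t9: +3.7063
  t10: +2.8076
  t11: +1.7290
  t12: +1.7982
  t13: +7.4985
  t14: +2.7945
  t15: -0.2405
  t16: +0.4050
Σ = +29.6422 → |volume| = 29.64

Directed edges: 48 total, each appears once with its reverse present → watertight.


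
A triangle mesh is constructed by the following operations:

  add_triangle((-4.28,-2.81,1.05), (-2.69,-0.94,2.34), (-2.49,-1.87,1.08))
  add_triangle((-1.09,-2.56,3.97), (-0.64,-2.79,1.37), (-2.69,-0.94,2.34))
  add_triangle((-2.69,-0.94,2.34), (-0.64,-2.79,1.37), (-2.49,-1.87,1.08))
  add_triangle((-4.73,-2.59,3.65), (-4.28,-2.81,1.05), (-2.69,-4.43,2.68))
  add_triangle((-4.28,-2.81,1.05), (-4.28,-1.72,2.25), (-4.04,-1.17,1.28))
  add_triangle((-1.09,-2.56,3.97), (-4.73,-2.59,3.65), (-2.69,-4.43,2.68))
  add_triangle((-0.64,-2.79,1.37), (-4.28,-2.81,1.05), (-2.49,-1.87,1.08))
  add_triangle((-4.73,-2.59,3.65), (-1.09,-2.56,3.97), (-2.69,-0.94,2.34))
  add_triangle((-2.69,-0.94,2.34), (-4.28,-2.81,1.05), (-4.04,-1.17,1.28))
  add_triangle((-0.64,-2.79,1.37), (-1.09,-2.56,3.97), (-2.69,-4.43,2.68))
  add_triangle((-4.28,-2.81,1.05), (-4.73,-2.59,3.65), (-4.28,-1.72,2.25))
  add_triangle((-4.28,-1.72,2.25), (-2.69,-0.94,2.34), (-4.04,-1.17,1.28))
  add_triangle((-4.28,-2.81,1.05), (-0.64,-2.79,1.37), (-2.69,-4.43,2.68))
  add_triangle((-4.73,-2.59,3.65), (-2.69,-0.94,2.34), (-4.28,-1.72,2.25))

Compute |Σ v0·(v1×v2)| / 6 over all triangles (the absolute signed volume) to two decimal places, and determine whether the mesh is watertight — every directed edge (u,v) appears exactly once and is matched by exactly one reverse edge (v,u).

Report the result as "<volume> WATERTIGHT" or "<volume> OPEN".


Per-triangle v0·(v1×v2)/6:
  t1: -0.5583
  t2: -2.6823
  t3: -1.6141
  t4: +5.4736
  t5: +1.0443
  t6: +6.3588
  t7: -0.5895
  t8: +1.7235
  t9: -1.6064
  t10: +1.9935
  t11: +1.4945
  t12: +0.3844
  t13: +1.1099
  t14: +0.5722
Σ = +13.1041 → |volume| = 13.10

Directed edges: 42 total, each appears once with its reverse present → watertight.

13.10 WATERTIGHT


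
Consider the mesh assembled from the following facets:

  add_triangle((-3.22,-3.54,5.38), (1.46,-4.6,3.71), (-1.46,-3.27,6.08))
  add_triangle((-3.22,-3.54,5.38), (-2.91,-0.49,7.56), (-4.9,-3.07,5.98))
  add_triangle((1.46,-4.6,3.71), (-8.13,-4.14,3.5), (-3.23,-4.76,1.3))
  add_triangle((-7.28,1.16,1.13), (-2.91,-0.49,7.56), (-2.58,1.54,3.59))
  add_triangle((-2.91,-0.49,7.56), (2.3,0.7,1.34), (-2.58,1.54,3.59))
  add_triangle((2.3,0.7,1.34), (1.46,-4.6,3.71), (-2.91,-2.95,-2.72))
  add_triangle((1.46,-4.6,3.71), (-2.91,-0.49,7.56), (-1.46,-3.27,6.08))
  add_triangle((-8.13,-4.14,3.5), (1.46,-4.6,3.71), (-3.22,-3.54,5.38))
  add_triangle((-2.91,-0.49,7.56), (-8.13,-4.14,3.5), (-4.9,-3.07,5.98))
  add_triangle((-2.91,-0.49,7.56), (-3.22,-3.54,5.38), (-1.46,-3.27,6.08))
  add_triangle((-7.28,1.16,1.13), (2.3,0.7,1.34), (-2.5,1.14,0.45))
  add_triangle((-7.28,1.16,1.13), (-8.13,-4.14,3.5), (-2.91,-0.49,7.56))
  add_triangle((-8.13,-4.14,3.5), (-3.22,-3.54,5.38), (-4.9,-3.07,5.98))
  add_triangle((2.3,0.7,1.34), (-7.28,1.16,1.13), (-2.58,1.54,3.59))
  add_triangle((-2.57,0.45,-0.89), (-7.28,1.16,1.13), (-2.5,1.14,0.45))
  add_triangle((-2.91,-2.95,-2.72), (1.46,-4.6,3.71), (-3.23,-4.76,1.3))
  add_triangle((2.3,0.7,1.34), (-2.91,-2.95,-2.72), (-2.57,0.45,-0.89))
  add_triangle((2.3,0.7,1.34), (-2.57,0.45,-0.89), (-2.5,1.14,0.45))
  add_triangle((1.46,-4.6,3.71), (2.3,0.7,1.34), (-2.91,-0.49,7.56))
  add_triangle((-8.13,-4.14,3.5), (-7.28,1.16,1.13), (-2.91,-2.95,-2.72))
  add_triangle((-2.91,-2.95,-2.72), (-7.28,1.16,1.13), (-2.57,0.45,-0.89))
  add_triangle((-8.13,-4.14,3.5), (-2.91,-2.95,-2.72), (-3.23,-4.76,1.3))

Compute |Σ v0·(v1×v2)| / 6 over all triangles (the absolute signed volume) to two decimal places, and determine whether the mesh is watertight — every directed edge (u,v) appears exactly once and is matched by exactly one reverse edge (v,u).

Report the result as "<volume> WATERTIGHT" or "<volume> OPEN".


Per-triangle v0·(v1×v2)/6:
  t1: +6.6290
  t2: +6.5635
  t3: +18.9689
  t4: +13.4272
  t5: +7.4772
  t6: +4.2440
  t7: +5.6298
  t8: +17.7452
  t9: +10.1142
  t10: +7.7038
  t11: +1.4469
  t12: +44.2896
  t13: +6.8557
  t14: +1.8028
  t15: +1.1629
  t16: +11.0465
  t17: +0.0034
  t18: +0.4580
  t19: +18.3305
  t20: +30.1872
  t21: +5.4944
  t22: +16.5894
Σ = +236.1700 → |volume| = 236.17

Directed edges: 66 total, each appears once with its reverse present → watertight.

236.17 WATERTIGHT


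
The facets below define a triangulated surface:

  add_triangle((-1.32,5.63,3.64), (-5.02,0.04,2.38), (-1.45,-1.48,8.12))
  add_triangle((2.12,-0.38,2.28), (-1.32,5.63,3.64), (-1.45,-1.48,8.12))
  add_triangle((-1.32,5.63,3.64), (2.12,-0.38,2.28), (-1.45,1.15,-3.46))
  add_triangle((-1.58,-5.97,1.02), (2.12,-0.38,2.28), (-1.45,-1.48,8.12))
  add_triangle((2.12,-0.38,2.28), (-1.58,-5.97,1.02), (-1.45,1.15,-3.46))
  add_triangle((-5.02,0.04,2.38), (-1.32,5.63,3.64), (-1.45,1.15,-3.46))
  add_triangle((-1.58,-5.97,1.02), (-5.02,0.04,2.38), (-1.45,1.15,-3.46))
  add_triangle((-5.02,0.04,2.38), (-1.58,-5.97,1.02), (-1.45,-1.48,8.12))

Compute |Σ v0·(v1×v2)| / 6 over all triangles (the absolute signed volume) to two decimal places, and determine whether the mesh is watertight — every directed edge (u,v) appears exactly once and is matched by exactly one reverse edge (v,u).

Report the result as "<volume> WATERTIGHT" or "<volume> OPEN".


Per-triangle v0·(v1×v2)/6:
  t1: +38.7066
  t2: +21.5563
  t3: +5.2131
  t4: +19.7147
  t5: +3.3440
  t6: +22.3708
  t7: +20.5017
  t8: +36.8650
Σ = +168.2723 → |volume| = 168.27

Directed edges: 24 total, each appears once with its reverse present → watertight.

168.27 WATERTIGHT


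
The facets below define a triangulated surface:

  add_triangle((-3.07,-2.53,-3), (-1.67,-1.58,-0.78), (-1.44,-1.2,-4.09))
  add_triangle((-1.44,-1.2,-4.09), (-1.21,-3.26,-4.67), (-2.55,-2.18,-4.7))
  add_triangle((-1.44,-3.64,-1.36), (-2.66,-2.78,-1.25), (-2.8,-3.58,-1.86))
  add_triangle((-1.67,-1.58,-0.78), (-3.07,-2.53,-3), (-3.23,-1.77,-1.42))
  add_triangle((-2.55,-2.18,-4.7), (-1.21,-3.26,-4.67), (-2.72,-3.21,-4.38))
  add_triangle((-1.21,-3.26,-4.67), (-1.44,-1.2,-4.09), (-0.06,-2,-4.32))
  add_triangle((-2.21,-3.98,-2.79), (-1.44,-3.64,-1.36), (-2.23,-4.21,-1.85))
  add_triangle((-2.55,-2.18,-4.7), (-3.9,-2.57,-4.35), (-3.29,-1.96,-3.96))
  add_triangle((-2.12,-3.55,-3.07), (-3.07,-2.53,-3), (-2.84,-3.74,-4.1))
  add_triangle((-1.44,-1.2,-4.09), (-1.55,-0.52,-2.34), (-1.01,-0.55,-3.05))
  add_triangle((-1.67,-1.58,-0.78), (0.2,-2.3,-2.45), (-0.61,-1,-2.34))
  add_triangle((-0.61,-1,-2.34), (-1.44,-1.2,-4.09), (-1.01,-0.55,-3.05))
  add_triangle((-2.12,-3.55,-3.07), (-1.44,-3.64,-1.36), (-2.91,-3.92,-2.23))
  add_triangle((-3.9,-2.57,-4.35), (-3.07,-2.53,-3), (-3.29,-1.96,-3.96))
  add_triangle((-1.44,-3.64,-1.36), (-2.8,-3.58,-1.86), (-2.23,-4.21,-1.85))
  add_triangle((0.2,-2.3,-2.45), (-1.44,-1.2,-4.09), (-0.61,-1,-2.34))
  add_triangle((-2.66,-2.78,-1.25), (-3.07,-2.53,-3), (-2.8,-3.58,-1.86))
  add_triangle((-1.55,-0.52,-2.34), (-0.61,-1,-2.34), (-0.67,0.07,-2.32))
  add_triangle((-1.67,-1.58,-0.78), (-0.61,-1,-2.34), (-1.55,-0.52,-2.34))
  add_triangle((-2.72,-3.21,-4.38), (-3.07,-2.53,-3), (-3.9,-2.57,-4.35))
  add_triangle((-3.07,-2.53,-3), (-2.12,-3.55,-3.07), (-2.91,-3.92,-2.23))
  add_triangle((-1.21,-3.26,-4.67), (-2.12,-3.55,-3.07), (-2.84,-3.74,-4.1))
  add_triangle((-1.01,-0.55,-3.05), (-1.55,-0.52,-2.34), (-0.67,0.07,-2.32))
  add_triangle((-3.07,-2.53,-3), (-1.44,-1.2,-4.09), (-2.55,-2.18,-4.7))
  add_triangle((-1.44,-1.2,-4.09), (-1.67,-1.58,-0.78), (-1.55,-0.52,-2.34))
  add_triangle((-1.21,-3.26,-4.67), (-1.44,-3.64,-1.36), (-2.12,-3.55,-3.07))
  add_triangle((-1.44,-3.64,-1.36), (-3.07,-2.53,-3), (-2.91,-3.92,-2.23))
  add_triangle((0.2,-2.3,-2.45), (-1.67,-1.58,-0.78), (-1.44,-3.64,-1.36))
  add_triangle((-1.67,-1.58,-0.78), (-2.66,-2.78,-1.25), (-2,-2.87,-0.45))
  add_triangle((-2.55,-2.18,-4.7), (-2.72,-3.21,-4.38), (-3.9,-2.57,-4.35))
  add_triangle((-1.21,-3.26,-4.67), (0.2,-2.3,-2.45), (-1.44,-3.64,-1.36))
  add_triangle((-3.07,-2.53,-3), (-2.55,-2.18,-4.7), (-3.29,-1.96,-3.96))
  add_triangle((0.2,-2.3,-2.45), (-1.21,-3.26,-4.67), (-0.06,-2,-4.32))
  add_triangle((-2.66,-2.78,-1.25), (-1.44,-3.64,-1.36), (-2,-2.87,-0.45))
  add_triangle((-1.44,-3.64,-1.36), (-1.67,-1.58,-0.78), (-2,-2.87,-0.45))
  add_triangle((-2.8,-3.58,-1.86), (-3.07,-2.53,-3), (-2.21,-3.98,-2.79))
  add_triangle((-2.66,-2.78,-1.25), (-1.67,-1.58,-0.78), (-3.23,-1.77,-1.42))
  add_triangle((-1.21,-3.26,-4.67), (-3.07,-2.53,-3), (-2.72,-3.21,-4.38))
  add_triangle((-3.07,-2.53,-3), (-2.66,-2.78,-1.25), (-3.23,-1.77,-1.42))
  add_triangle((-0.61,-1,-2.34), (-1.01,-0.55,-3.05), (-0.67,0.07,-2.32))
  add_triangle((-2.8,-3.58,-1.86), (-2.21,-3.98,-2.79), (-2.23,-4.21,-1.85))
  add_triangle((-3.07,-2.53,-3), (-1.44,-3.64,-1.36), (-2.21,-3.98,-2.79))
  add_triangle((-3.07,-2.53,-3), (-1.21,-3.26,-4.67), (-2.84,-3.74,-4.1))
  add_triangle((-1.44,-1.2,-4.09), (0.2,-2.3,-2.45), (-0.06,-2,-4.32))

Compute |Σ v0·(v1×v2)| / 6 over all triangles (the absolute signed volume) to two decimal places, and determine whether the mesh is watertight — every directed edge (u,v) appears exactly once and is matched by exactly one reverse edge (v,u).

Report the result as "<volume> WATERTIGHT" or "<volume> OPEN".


15.61 WATERTIGHT

Per-triangle v0·(v1×v2)/6:
  t1: -0.2855
  t2: +1.3904
  t3: +0.3171
  t4: -0.5698
  t5: +1.5164
  t6: +1.6653
  t7: +0.3394
  t8: +0.3452
  t9: +0.5072
  t10: +0.1780
  t11: -1.1245
  t12: +0.0639
  t13: +1.1055
  t14: -0.0383
  t15: +0.0536
  t16: +0.0035
  t17: +0.6150
  t18: -0.3769
  t19: -0.7316
  t20: +0.8345
  t21: +1.3435
  t22: +1.0416
  t23: +0.1875
  t24: +0.0928
  t25: +0.8272
  t26: +1.5829
  t27: -0.7336
  t28: -1.1361
  t29: +0.0376
  t30: +1.2728
  t31: +2.2475
  t32: -0.8788
  t33: +1.1462
  t34: +0.6999
  t35: -0.4940
  t36: +1.3782
  t37: -0.0038
  t38: +0.2656
  t39: +1.1380
  t40: +0.0698
  t41: +0.6396
  t42: -0.8434
  t43: +0.9636
  t44: -1.0441
Σ = +15.6089 → |volume| = 15.61

Directed edges: 132 total, each appears once with its reverse present → watertight.


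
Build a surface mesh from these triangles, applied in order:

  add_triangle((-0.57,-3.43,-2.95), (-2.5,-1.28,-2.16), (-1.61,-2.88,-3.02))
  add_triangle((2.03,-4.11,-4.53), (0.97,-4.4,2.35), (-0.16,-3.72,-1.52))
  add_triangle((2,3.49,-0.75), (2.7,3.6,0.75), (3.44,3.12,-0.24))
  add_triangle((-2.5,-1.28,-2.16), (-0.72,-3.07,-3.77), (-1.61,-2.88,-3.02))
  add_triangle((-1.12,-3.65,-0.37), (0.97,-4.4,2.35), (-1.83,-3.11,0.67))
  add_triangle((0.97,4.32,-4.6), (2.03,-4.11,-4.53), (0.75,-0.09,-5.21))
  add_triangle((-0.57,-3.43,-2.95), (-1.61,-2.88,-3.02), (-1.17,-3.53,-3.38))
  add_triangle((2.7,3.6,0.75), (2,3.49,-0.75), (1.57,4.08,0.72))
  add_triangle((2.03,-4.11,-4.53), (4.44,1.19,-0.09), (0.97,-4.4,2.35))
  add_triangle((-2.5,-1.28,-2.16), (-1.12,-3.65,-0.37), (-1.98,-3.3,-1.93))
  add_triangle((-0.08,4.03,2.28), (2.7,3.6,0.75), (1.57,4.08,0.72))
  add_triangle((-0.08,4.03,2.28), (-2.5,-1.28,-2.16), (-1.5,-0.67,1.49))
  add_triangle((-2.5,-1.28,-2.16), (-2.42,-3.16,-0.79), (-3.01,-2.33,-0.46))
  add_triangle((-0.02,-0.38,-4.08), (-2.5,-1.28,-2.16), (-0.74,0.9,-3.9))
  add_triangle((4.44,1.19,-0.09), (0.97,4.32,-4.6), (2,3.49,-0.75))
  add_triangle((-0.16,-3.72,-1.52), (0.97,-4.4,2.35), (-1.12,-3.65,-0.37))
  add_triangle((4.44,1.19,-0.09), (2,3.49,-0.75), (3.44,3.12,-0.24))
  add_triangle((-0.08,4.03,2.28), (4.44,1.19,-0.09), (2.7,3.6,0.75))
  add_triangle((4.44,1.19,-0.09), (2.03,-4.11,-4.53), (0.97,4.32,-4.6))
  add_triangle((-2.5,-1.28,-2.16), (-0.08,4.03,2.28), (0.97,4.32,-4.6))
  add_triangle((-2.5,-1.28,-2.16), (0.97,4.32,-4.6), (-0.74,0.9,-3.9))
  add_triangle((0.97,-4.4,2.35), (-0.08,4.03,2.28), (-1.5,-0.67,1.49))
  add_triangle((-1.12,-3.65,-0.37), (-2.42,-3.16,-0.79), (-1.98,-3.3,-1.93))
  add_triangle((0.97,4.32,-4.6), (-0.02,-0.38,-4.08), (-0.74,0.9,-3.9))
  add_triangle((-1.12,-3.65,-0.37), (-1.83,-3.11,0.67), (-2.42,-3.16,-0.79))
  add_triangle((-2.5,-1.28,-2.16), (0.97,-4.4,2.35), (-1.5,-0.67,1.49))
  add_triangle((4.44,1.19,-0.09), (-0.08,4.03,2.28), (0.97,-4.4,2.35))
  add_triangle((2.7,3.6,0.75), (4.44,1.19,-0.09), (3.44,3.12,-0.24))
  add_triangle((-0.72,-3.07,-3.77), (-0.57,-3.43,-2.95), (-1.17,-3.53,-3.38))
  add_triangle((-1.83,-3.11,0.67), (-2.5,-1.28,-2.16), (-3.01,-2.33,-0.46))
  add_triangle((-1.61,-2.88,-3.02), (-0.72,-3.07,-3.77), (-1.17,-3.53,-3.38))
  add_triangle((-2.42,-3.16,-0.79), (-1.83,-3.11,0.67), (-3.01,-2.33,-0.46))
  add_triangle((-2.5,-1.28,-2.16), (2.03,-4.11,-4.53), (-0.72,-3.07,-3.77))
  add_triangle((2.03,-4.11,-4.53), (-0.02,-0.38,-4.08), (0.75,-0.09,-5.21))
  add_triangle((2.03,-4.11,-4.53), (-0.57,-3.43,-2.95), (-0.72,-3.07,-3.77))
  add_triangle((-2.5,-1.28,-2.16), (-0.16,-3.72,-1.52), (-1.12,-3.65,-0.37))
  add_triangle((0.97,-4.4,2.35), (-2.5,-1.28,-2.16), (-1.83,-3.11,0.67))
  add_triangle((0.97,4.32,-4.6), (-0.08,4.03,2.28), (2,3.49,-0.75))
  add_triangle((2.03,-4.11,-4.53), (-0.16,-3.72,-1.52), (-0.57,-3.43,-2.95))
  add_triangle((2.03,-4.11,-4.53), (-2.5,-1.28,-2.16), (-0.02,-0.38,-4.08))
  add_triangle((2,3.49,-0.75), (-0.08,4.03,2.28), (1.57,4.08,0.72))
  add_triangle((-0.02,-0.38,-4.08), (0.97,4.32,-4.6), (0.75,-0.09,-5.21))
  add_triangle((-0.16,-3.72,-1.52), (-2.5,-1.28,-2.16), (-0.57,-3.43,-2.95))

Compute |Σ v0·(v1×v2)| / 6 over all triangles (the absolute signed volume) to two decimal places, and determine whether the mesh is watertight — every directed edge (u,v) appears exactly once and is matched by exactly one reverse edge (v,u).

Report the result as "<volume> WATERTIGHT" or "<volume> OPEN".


174.15 OPEN

Per-triangle v0·(v1×v2)/6:
  t1: +0.0250
  t2: +7.7239
  t3: +1.3046
  t4: +0.8628
  t5: +2.8801
  t6: +6.3414
  t7: +0.0414
  t8: +1.2723
  t9: +23.6404
  t10: -0.8504
  t11: +1.5297
  t12: +4.6298
  t13: +1.2858
  t14: +2.6672
  t15: +7.8808
  t16: +3.2825
  t17: +0.7818
  t18: +2.4369
  t19: +29.2611
  t20: +12.9666
  t21: +2.2966
  t22: +6.0269
  t23: +1.1313
  t24: +3.1803
  t25: +1.1195
  t26: +5.7459
  t27: +14.9611
  t28: +1.6713
  t29: +0.3355
  t30: -1.1983
  t31: +0.3662
  t32: +0.9700
  t33: +0.3189
  t34: +2.4965
  t35: +1.8713
  t36: +2.6773
  t37: -3.2239
  t38: +7.8583
  t39: +2.8653
  t40: +7.7487
  t41: +0.8137
  t42: +2.2374
  t43: +1.9185
Σ = +174.1523 → |volume| = 174.15

Directed edges: 129 total; 3 unmatched, e.g. (-1.98,-3.3,-1.93)→(-2.5,-1.28,-2.16) → open.


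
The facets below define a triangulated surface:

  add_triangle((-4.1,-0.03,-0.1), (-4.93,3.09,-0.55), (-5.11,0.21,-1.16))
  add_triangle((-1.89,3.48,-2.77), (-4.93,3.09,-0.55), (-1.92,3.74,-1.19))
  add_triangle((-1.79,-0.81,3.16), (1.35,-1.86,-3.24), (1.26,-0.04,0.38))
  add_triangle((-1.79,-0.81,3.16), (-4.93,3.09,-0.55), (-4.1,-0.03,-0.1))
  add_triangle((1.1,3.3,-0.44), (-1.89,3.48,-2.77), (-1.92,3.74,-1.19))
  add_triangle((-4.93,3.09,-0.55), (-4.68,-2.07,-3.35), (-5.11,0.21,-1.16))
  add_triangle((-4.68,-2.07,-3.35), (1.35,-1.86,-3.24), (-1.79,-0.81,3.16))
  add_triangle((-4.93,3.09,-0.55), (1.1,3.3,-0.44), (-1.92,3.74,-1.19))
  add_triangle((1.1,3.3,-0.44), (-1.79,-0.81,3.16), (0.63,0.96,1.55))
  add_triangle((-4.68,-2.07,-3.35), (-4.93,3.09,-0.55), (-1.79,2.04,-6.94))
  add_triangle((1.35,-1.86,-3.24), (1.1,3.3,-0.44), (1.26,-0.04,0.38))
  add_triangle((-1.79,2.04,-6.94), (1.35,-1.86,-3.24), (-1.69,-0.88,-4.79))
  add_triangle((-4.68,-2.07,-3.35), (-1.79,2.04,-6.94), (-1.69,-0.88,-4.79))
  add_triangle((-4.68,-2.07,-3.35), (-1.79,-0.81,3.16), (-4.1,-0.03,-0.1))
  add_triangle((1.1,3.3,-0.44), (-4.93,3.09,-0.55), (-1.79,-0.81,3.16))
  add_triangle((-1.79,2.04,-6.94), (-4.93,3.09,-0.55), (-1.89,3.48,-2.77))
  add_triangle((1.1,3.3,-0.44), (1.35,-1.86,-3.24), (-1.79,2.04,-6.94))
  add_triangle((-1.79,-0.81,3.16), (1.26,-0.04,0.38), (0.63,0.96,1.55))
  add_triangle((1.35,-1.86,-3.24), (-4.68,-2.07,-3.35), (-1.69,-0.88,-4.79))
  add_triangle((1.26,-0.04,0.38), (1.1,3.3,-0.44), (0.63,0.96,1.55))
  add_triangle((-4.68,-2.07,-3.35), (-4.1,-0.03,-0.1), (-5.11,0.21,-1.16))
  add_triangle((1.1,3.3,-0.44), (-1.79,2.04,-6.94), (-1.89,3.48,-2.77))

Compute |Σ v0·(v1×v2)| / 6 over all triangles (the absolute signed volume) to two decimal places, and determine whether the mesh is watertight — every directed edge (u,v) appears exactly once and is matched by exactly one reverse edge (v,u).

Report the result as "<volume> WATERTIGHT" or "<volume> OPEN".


140.34 WATERTIGHT

Per-triangle v0·(v1×v2)/6:
  t1: +2.1390
  t2: +3.4935
  t3: +2.0758
  t4: +6.6095
  t5: +2.8566
  t6: +4.5289
  t7: +8.5719
  t8: +2.0258
  t9: +1.9232
  t10: +29.8429
  t11: +2.8487
  t12: +7.2629
  t13: +8.4928
  t14: +6.2187
  t15: +10.1198
  t16: +10.7821
  t17: +11.9632
  t18: +1.0090
  t19: +6.4271
  t20: +1.1113
  t21: +1.9873
  t22: +8.0529
Σ = +140.3428 → |volume| = 140.34

Directed edges: 66 total, each appears once with its reverse present → watertight.


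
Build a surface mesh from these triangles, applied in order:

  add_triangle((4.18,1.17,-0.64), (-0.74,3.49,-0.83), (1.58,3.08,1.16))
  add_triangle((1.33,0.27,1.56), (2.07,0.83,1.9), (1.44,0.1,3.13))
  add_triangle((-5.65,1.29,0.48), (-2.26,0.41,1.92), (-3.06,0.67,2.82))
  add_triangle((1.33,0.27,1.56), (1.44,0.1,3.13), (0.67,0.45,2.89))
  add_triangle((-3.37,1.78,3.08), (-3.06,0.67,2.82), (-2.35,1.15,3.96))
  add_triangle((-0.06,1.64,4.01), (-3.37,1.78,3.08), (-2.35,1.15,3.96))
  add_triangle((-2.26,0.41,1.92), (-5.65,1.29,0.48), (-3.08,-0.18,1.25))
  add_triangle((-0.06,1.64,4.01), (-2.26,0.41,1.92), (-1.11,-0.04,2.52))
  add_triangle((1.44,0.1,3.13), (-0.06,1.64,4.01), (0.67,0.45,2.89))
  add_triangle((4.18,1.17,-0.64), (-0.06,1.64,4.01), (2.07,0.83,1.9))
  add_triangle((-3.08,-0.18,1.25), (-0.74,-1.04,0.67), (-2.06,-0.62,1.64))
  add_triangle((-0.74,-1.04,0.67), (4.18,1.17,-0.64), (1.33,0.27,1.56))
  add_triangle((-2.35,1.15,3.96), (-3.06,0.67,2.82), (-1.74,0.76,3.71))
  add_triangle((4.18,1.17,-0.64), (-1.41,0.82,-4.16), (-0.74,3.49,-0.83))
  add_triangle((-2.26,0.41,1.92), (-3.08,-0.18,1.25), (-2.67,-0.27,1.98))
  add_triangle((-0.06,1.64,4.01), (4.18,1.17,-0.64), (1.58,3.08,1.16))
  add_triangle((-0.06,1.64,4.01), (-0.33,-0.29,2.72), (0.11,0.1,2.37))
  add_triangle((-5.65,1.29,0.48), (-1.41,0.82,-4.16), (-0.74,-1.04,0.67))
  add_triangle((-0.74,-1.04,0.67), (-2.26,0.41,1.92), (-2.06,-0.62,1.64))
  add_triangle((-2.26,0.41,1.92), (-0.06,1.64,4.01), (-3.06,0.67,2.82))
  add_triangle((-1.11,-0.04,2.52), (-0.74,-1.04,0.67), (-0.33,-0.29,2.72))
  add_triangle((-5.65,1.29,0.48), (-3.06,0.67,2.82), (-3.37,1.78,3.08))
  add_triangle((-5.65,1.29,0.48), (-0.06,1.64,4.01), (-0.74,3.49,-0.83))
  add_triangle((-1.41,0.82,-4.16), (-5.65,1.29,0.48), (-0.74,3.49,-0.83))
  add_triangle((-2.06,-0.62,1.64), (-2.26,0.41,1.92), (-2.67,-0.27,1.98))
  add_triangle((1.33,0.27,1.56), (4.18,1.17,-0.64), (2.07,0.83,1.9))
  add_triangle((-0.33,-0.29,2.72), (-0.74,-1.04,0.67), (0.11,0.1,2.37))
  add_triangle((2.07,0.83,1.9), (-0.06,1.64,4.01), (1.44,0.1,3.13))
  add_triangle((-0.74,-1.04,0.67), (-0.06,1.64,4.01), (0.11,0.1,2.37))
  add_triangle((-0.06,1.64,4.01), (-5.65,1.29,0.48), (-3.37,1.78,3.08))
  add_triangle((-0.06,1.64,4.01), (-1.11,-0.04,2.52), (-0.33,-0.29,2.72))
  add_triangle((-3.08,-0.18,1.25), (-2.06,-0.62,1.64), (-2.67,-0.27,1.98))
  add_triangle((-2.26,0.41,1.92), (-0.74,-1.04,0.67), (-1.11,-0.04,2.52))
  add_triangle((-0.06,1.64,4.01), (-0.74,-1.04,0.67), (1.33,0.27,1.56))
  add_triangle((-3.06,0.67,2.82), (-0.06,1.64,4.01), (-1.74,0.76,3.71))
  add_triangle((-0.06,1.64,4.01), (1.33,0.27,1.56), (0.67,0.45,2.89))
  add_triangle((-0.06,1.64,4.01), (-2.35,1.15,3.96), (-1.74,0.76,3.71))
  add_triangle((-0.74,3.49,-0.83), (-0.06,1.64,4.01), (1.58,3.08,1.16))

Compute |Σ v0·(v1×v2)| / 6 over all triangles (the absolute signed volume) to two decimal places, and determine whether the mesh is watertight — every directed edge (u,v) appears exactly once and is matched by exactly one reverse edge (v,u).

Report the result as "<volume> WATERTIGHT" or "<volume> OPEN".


Per-triangle v0·(v1×v2)/6:
  t1: +5.3443
  t2: +0.1084
  t3: +0.2089
  t4: -0.1900
  t5: +0.9620
  t6: +1.8397
  t7: +1.3385
  t8: +1.3276
  t9: +0.1648
  t10: +1.8604
  t11: +0.3166
  t12: +0.9837
  t13: +0.3358
  t14: +10.4726
  t15: +0.3081
  t16: +5.7339
  t17: +0.3044
  t18: +4.5875
  t19: +0.0642
  t20: +0.0361
  t21: +0.4214
  t22: +2.5116
  t23: +13.8920
  t24: +12.9655
  t25: +0.0766
  t26: +0.4659
  t27: +0.0692
  t28: +1.7076
  t29: -0.5518
  t30: +0.4672
  t31: +0.7980
  t32: +0.1829
  t33: +0.6937
  t34: +1.3680
  t35: -0.9833
  t36: -0.4866
  t37: +0.6308
  t38: +5.3985
Σ = +75.7347 → |volume| = 75.73

Directed edges: 114 total; 6 unmatched, e.g. (-5.65,1.29,0.48)→(-3.08,-0.18,1.25) → open.

75.73 OPEN


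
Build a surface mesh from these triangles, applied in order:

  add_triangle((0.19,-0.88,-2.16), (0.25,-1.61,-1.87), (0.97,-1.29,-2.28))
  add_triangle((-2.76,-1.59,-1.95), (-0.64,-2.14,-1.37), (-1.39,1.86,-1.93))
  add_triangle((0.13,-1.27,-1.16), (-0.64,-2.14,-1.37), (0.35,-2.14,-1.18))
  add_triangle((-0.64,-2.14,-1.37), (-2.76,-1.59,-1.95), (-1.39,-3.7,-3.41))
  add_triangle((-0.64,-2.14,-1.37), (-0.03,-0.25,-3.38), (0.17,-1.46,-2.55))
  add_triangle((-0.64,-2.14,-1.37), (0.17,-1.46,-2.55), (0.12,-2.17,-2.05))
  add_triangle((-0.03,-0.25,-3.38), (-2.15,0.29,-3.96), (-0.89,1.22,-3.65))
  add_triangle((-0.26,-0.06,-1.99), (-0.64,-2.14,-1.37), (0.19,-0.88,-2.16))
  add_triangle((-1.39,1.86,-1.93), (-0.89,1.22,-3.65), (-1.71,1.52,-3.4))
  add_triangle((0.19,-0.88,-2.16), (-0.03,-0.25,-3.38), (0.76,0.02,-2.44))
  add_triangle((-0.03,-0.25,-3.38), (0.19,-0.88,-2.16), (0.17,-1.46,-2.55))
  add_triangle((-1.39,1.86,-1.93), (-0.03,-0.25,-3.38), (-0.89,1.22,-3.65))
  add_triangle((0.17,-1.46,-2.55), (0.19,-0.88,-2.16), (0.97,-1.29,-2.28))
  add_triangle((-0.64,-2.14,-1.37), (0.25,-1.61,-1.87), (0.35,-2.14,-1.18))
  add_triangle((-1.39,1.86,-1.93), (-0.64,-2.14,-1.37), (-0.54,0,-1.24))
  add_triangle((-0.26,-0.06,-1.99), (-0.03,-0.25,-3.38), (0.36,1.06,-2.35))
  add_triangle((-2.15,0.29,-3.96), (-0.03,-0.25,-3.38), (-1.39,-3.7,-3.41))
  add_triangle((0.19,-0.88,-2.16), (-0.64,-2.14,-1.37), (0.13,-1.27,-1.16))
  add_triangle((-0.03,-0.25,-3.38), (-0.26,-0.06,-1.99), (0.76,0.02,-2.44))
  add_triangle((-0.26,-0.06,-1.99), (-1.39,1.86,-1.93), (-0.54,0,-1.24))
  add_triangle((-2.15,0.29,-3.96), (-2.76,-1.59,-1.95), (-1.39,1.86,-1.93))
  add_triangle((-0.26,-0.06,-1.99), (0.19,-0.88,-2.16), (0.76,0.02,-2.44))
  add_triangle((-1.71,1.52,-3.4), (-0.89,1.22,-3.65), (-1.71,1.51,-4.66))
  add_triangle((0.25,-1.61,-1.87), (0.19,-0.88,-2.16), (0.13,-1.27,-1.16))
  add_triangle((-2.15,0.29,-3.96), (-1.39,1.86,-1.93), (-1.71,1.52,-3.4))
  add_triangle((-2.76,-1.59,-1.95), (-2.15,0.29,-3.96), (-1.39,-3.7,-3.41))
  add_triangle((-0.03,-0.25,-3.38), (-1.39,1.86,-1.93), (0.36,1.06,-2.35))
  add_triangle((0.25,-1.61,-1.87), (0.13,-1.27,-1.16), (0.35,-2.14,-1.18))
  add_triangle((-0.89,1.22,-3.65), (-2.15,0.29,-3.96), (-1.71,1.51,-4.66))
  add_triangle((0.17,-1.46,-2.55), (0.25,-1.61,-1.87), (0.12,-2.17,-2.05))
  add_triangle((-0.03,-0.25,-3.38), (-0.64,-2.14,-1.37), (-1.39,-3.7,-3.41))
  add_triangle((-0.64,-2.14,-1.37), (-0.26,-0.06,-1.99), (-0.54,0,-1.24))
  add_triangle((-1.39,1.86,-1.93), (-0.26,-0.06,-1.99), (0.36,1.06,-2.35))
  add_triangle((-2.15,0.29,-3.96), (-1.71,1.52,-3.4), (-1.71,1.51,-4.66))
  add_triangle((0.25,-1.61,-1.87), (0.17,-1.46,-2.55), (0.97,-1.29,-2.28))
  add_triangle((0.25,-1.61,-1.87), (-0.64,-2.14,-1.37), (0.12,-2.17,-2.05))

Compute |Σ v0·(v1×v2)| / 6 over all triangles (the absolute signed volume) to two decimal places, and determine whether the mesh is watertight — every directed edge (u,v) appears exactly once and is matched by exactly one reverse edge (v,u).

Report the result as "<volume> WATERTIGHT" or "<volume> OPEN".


14.58 WATERTIGHT

Per-triangle v0·(v1×v2)/6:
  t1: -0.2238
  t2: -1.8958
  t3: -0.1571
  t4: +0.7542
  t5: +0.6709
  t6: +0.3001
  t7: +1.4935
  t8: -0.4533
  t9: +0.4366
  t10: +0.3408
  t11: +0.0717
  t12: -0.1848
  t13: +0.1237
  t14: +0.3459
  t15: -0.2597
  t16: -0.1871
  t17: +4.5541
  t18: -0.2342
  t19: +0.0658
  t20: -0.2264
  t21: +2.3211
  t22: -0.3062
  t23: +0.1594
  t24: -0.0160
  t25: +0.4412
  t26: +4.9626
  t27: +1.3839
  t28: -0.0250
  t29: +0.3265
  t30: +0.0569
  t31: +0.3422
  t32: -0.2688
  t33: -0.8511
  t34: +0.5830
  t35: +0.1883
  t36: -0.0578
Σ = +14.5751 → |volume| = 14.58

Directed edges: 108 total, each appears once with its reverse present → watertight.
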